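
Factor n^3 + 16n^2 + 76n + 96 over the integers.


Try integer roots (divisors of 96). n=-2: p(-2)=0.
Divide out (n + 2): quotient is n^2 + 14n + 48.
Factor the quadratic: (n + 6)(n + 8)
Result: (n + 2)(n + 6)(n + 8)


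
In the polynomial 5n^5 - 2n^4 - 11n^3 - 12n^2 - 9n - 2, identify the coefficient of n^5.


Read off the coefficient of n^5: 5


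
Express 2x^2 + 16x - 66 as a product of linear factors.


Roots satisfy r1 + r2 = -b/a = -8 and r1*r2 = c/a = -33.
So r1 = 3, r2 = -11.
2x^2 + 16x - 66 = 2(x - r1)(x - r2) = 2(x - 3)(x + 11)


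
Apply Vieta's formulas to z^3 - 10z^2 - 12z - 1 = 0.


Monic cubic z^3+bz^2+cz+d=0: sum=-b, pairwise sum=c, product=-d.
b=-10, c=-12, d=-1
r1+r2+r3 = 10
r1r2+r1r3+r2r3 = -12
r1r2r3 = 1


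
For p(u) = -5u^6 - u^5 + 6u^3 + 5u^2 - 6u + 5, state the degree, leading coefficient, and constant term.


Highest power of u is 6, with coefficient -5. Constant term is 5.
Degree = 6, leading coefficient = -5, constant term = 5


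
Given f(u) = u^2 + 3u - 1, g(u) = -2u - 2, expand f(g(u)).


Substitute g(u) into f:
f(g(u)) = 1*(-2u - 2)^2 + 3*(-2u - 2) + (-1)
(-2u - 2)^2 = 4u^2 + 8u + 4
Expand and combine: 4u^2 + 2u - 3


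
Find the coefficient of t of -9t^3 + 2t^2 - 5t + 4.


Read off the coefficient of t: -5


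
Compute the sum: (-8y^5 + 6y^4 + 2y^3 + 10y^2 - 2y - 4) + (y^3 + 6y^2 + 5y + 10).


Align terms by degree and add:
  -8y^5 + 6y^4 + 2y^3 + 10y^2 - 2y - 4
+ y^3 + 6y^2 + 5y + 10
= -8y^5 + 6y^4 + 3y^3 + 16y^2 + 3y + 6


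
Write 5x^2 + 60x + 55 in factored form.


Roots satisfy r1 + r2 = -b/a = -12 and r1*r2 = c/a = 11.
So r1 = -1, r2 = -11.
5x^2 + 60x + 55 = 5(x - r1)(x - r2) = 5(x + 1)(x + 11)


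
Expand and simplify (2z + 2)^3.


Expand (2z + 2)^3 by repeated multiplication:
  (2z + 2)^2 = 4z^2 + 8z + 4
= 8z^3 + 24z^2 + 24z + 8


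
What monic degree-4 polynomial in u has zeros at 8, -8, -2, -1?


p(u) = (u - 8)(u + 8)(u + 2)(u + 1)
Expand: u^4 + 3u^3 - 62u^2 - 192u - 128


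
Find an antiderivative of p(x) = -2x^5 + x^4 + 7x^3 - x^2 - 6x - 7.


Reverse power rule on each term:
  ∫ -2x^5 dx = -(1/3)x^6
  ∫ x^4 dx = (1/5)x^5
  ∫ 7x^3 dx = (7/4)x^4
  ∫ -x^2 dx = -(1/3)x^3
  ∫ -6x dx = -3x^2
  ∫ -7 dx = -7x
F(x) = -(1/3)x^6 + (1/5)x^5 + (7/4)x^4 - (1/3)x^3 - 3x^2 - 7x + C


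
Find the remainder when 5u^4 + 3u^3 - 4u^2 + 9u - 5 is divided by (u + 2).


By the Remainder Theorem, the remainder equals p(-2):
  5*(-2)^4 = 80
  3*(-2)^3 = -24
  -4*(-2)^2 = -16
  9*(-2)^1 = -18
  constant: -5
Sum: 80 - 24 - 16 - 18 - 5 = 17


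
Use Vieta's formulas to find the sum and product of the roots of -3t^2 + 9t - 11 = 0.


For at^2+bt+c=0: sum = -b/a, product = c/a.
a=-3, b=9, c=-11
Sum = -(9)/-3 = 3
Product = (-11)/-3 = 11/3


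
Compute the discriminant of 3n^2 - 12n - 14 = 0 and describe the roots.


D = b^2 - 4ac = (-12)^2 - 4(3)(-14) = 144 + 168 = 312
Since D > 0: two distinct irrational roots


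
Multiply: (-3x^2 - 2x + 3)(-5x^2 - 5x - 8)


Distribute each term of the first polynomial:
  (-3x^2)(-5x^2 - 5x - 8) = 15x^4 + 15x^3 + 24x^2
  (-2x)(-5x^2 - 5x - 8) = 10x^3 + 10x^2 + 16x
  (3)(-5x^2 - 5x - 8) = -15x^2 - 15x - 24
Sum: 15x^4 + 25x^3 + 19x^2 + x - 24


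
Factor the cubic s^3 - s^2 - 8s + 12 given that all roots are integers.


Try integer roots (divisors of 12). s=2: p(2)=0.
Divide out (s - 2): quotient is s^2 + s - 6.
Factor the quadratic: (s - 2)(s + 3)
Result: (s - 2)(s - 2)(s + 3)


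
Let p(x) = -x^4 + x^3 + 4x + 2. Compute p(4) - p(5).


p(4) = -174
p(5) = -478
p(4) - p(5) = -174 + 478 = 304


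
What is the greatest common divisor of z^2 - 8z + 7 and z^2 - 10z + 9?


Factor each:
  z^2 - 8z + 7 = (z - 1)(z - 7)
  z^2 - 10z + 9 = (z - 1)(z - 9)
Common monic factor: z - 1


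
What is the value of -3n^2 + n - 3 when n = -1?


Using direct substitution:
  -3 * (-1)^2 = -3
  1 * (-1)^1 = -1
  constant: -3
Sum = -3 - 1 - 3 = -7


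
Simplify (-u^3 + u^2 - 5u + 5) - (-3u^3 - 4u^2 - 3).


Distribute the minus sign:
  (-u^3 + u^2 - 5u + 5)
- (-3u^3 - 4u^2 - 3)
Negate second polynomial: 3u^3 + 4u^2 + 3
Add: 2u^3 + 5u^2 - 5u + 8


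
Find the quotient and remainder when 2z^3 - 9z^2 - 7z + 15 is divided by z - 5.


(2z^3 - 9z^2 - 7z + 15) / (z - 5)
Step 1: 2z^2 * (z - 5) = 2z^3 - 10z^2; subtract.
Step 2: z * (z - 5) = z^2 - 5z; subtract.
Step 3: -2 * (z - 5) = -2z + 10; subtract.
Quotient: 2z^2 + z - 2, Remainder: 5


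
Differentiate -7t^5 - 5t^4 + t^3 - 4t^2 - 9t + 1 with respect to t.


Apply the power rule term by term:
  d/dt(-7t^5) = -35t^4
  d/dt(-5t^4) = -20t^3
  d/dt(t^3) = 3t^2
  d/dt(-4t^2) = -8t
  d/dt(-9t) = -9
  d/dt(1) = 0
p'(t) = -35t^4 - 20t^3 + 3t^2 - 8t - 9


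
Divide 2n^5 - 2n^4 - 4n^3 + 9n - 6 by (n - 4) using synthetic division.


Synthetic division with c = 4. Coefficients: 2, -2, -4, 0, 9, -6
Bring down 2.
  2 * 4 = 8; 8 - 2 = 6
  6 * 4 = 24; 24 - 4 = 20
  20 * 4 = 80; 80 + 0 = 80
  80 * 4 = 320; 320 + 9 = 329
  329 * 4 = 1316; 1316 - 6 = 1310
Quotient: 2n^4 + 6n^3 + 20n^2 + 80n + 329, Remainder: 1310


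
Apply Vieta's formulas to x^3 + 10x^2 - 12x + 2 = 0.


Monic cubic x^3+bx^2+cx+d=0: sum=-b, pairwise sum=c, product=-d.
b=10, c=-12, d=2
r1+r2+r3 = -10
r1r2+r1r3+r2r3 = -12
r1r2r3 = -2


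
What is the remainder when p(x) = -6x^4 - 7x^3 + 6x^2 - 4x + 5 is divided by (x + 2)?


By the Remainder Theorem, the remainder equals p(-2):
  -6*(-2)^4 = -96
  -7*(-2)^3 = 56
  6*(-2)^2 = 24
  -4*(-2)^1 = 8
  constant: 5
Sum: -96 + 56 + 24 + 8 + 5 = -3


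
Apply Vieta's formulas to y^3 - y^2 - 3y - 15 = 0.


Monic cubic y^3+by^2+cy+d=0: sum=-b, pairwise sum=c, product=-d.
b=-1, c=-3, d=-15
r1+r2+r3 = 1
r1r2+r1r3+r2r3 = -3
r1r2r3 = 15


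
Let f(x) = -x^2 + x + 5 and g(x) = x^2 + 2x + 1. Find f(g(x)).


Substitute g(x) into f:
f(g(x)) = -1*(x^2 + 2x + 1)^2 + 1*(x^2 + 2x + 1) + 5
(x^2 + 2x + 1)^2 = x^4 + 4x^3 + 6x^2 + 4x + 1
Expand and combine: -x^4 - 4x^3 - 5x^2 - 2x + 5


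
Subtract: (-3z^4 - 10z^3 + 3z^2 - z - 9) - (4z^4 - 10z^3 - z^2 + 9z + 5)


Distribute the minus sign:
  (-3z^4 - 10z^3 + 3z^2 - z - 9)
- (4z^4 - 10z^3 - z^2 + 9z + 5)
Negate second polynomial: -4z^4 + 10z^3 + z^2 - 9z - 5
Add: -7z^4 + 4z^2 - 10z - 14


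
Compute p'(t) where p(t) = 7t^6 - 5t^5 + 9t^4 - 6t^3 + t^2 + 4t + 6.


Apply the power rule term by term:
  d/dt(7t^6) = 42t^5
  d/dt(-5t^5) = -25t^4
  d/dt(9t^4) = 36t^3
  d/dt(-6t^3) = -18t^2
  d/dt(t^2) = 2t
  d/dt(4t) = 4
  d/dt(6) = 0
p'(t) = 42t^5 - 25t^4 + 36t^3 - 18t^2 + 2t + 4


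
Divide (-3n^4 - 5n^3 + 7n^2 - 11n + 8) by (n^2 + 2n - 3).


(-3n^4 - 5n^3 + 7n^2 - 11n + 8) / (n^2 + 2n - 3)
Step 1: -3n^2 * (n^2 + 2n - 3) = -3n^4 - 6n^3 + 9n^2; subtract.
Step 2: n * (n^2 + 2n - 3) = n^3 + 2n^2 - 3n; subtract.
Step 3: -4 * (n^2 + 2n - 3) = -4n^2 - 8n + 12; subtract.
Quotient: -3n^2 + n - 4, Remainder: -4


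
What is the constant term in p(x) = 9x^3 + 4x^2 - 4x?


Read off the constant term: 0


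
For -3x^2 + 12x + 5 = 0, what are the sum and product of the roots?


For ax^2+bx+c=0: sum = -b/a, product = c/a.
a=-3, b=12, c=5
Sum = -(12)/-3 = 4
Product = (5)/-3 = -5/3


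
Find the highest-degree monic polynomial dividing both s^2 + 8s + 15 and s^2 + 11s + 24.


Factor each:
  s^2 + 8s + 15 = (s + 3)(s + 5)
  s^2 + 11s + 24 = (s + 3)(s + 8)
Common monic factor: s + 3


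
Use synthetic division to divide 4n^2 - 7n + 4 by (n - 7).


Synthetic division with c = 7. Coefficients: 4, -7, 4
Bring down 4.
  4 * 7 = 28; 28 - 7 = 21
  21 * 7 = 147; 147 + 4 = 151
Quotient: 4n + 21, Remainder: 151


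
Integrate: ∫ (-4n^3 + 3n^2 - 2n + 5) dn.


Reverse power rule on each term:
  ∫ -4n^3 dn = -n^4
  ∫ 3n^2 dn = n^3
  ∫ -2n dn = -n^2
  ∫ 5 dn = 5n
F(n) = -n^4 + n^3 - n^2 + 5n + C


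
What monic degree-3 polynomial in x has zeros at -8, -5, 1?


p(x) = (x + 8)(x + 5)(x - 1)
Expand: x^3 + 12x^2 + 27x - 40


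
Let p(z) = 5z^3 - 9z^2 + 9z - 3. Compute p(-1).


Using direct substitution:
  5 * (-1)^3 = -5
  -9 * (-1)^2 = -9
  9 * (-1)^1 = -9
  constant: -3
Sum = -5 - 9 - 9 - 3 = -26


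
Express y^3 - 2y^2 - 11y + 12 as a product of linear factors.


Try integer roots (divisors of 12). y=1: p(1)=0.
Divide out (y - 1): quotient is y^2 - y - 12.
Factor the quadratic: (y + 3)(y - 4)
Result: (y - 1)(y + 3)(y - 4)


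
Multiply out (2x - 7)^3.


Expand (2x - 7)^3 by repeated multiplication:
  (2x - 7)^2 = 4x^2 - 28x + 49
= 8x^3 - 84x^2 + 294x - 343


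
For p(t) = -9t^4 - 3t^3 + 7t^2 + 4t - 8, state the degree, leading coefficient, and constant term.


Highest power of t is 4, with coefficient -9. Constant term is -8.
Degree = 4, leading coefficient = -9, constant term = -8


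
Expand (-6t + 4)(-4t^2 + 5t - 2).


Distribute each term of the first polynomial:
  (-6t)(-4t^2 + 5t - 2) = 24t^3 - 30t^2 + 12t
  (4)(-4t^2 + 5t - 2) = -16t^2 + 20t - 8
Sum: 24t^3 - 46t^2 + 32t - 8


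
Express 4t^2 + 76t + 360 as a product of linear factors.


Roots satisfy r1 + r2 = -b/a = -19 and r1*r2 = c/a = 90.
So r1 = -9, r2 = -10.
4t^2 + 76t + 360 = 4(t - r1)(t - r2) = 4(t + 9)(t + 10)


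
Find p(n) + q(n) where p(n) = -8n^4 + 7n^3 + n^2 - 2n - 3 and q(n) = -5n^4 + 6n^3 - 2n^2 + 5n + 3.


Align terms by degree and add:
  -8n^4 + 7n^3 + n^2 - 2n - 3
  -5n^4 + 6n^3 - 2n^2 + 5n + 3
= -13n^4 + 13n^3 - n^2 + 3n


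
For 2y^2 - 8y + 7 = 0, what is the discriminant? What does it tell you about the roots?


D = b^2 - 4ac = (-8)^2 - 4(2)(7) = 64 - 56 = 8
Since D > 0: two distinct irrational roots


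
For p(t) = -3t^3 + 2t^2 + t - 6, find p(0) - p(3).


p(0) = -6
p(3) = -66
p(0) - p(3) = -6 + 66 = 60


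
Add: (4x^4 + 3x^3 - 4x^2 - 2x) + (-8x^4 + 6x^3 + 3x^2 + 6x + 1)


Align terms by degree and add:
  4x^4 + 3x^3 - 4x^2 - 2x
  -8x^4 + 6x^3 + 3x^2 + 6x + 1
= -4x^4 + 9x^3 - x^2 + 4x + 1


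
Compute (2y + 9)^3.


Expand (2y + 9)^3 by repeated multiplication:
  (2y + 9)^2 = 4y^2 + 36y + 81
= 8y^3 + 108y^2 + 486y + 729


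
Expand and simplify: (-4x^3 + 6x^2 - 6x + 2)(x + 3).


Distribute each term of the first polynomial:
  (-4x^3)(x + 3) = -4x^4 - 12x^3
  (6x^2)(x + 3) = 6x^3 + 18x^2
  (-6x)(x + 3) = -6x^2 - 18x
  (2)(x + 3) = 2x + 6
Sum: -4x^4 - 6x^3 + 12x^2 - 16x + 6


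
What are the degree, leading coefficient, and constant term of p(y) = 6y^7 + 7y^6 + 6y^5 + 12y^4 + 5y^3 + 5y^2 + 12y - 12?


Highest power of y is 7, with coefficient 6. Constant term is -12.
Degree = 7, leading coefficient = 6, constant term = -12


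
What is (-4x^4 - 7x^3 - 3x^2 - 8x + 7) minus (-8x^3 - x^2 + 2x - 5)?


Distribute the minus sign:
  (-4x^4 - 7x^3 - 3x^2 - 8x + 7)
- (-8x^3 - x^2 + 2x - 5)
Negate second polynomial: 8x^3 + x^2 - 2x + 5
Add: -4x^4 + x^3 - 2x^2 - 10x + 12


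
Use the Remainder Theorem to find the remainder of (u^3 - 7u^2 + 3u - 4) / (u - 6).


By the Remainder Theorem, the remainder equals p(6):
  1*(6)^3 = 216
  -7*(6)^2 = -252
  3*(6)^1 = 18
  constant: -4
Sum: 216 - 252 + 18 - 4 = -22


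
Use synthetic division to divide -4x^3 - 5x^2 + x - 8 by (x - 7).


Synthetic division with c = 7. Coefficients: -4, -5, 1, -8
Bring down -4.
  -4 * 7 = -28; -28 - 5 = -33
  -33 * 7 = -231; -231 + 1 = -230
  -230 * 7 = -1610; -1610 - 8 = -1618
Quotient: -4x^2 - 33x - 230, Remainder: -1618


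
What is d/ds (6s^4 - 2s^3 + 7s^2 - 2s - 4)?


Apply the power rule term by term:
  d/ds(6s^4) = 24s^3
  d/ds(-2s^3) = -6s^2
  d/ds(7s^2) = 14s
  d/ds(-2s) = -2
  d/ds(-4) = 0
p'(s) = 24s^3 - 6s^2 + 14s - 2


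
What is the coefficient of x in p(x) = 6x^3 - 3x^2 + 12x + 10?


Read off the coefficient of x: 12


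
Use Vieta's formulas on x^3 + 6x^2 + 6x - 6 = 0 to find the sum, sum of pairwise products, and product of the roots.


Monic cubic x^3+bx^2+cx+d=0: sum=-b, pairwise sum=c, product=-d.
b=6, c=6, d=-6
r1+r2+r3 = -6
r1r2+r1r3+r2r3 = 6
r1r2r3 = 6


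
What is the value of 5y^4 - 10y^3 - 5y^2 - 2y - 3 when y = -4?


Using direct substitution:
  5 * (-4)^4 = 1280
  -10 * (-4)^3 = 640
  -5 * (-4)^2 = -80
  -2 * (-4)^1 = 8
  constant: -3
Sum = 1280 + 640 - 80 + 8 - 3 = 1845


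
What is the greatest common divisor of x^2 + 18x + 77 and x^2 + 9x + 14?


Factor each:
  x^2 + 18x + 77 = (x + 7)(x + 11)
  x^2 + 9x + 14 = (x + 7)(x + 2)
Common monic factor: x + 7


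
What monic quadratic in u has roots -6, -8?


p(u) = (u + 6)(u + 8)
Expand: u^2 + 14u + 48


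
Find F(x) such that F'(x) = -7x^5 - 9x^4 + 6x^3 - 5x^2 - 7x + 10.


Reverse power rule on each term:
  ∫ -7x^5 dx = -(7/6)x^6
  ∫ -9x^4 dx = -(9/5)x^5
  ∫ 6x^3 dx = (3/2)x^4
  ∫ -5x^2 dx = -(5/3)x^3
  ∫ -7x dx = -(7/2)x^2
  ∫ 10 dx = 10x
F(x) = -(7/6)x^6 - (9/5)x^5 + (3/2)x^4 - (5/3)x^3 - (7/2)x^2 + 10x + C


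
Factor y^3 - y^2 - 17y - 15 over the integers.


Try integer roots (divisors of -15). y=-3: p(-3)=0.
Divide out (y + 3): quotient is y^2 - 4y - 5.
Factor the quadratic: (y + 1)(y - 5)
Result: (y + 3)(y + 1)(y - 5)


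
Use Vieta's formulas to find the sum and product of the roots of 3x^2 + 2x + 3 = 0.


For ax^2+bx+c=0: sum = -b/a, product = c/a.
a=3, b=2, c=3
Sum = -(2)/3 = -2/3
Product = (3)/3 = 1


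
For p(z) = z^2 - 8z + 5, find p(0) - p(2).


p(0) = 5
p(2) = -7
p(0) - p(2) = 5 + 7 = 12


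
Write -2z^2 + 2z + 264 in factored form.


Roots satisfy r1 + r2 = -b/a = 1 and r1*r2 = c/a = -132.
So r1 = 12, r2 = -11.
-2z^2 + 2z + 264 = -2(z - r1)(z - r2) = -2(z - 12)(z + 11)


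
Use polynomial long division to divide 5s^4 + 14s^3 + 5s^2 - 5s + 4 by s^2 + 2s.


(5s^4 + 14s^3 + 5s^2 - 5s + 4) / (s^2 + 2s)
Step 1: 5s^2 * (s^2 + 2s) = 5s^4 + 10s^3; subtract.
Step 2: 4s * (s^2 + 2s) = 4s^3 + 8s^2; subtract.
Step 3: -3 * (s^2 + 2s) = -3s^2 - 6s; subtract.
Quotient: 5s^2 + 4s - 3, Remainder: s + 4


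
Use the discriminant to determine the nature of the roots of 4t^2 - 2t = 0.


D = b^2 - 4ac = (-2)^2 - 4(4)(0) = 4 = 4
Since D > 0: two distinct rational roots


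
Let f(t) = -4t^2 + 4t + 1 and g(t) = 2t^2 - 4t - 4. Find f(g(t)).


Substitute g(t) into f:
f(g(t)) = -4*(2t^2 - 4t - 4)^2 + 4*(2t^2 - 4t - 4) + 1
(2t^2 - 4t - 4)^2 = 4t^4 - 16t^3 + 32t + 16
Expand and combine: -16t^4 + 64t^3 + 8t^2 - 144t - 79


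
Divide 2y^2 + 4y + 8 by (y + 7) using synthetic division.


Synthetic division with c = -7. Coefficients: 2, 4, 8
Bring down 2.
  2 * -7 = -14; -14 + 4 = -10
  -10 * -7 = 70; 70 + 8 = 78
Quotient: 2y - 10, Remainder: 78


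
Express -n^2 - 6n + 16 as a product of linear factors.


Roots satisfy r1 + r2 = -b/a = -6 and r1*r2 = c/a = -16.
So r1 = 2, r2 = -8.
-n^2 - 6n + 16 = -(n - r1)(n - r2) = -(n - 2)(n + 8)


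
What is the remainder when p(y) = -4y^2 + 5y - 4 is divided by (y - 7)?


By the Remainder Theorem, the remainder equals p(7):
  -4*(7)^2 = -196
  5*(7)^1 = 35
  constant: -4
Sum: -196 + 35 - 4 = -165


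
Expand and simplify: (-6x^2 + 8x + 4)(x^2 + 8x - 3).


Distribute each term of the first polynomial:
  (-6x^2)(x^2 + 8x - 3) = -6x^4 - 48x^3 + 18x^2
  (8x)(x^2 + 8x - 3) = 8x^3 + 64x^2 - 24x
  (4)(x^2 + 8x - 3) = 4x^2 + 32x - 12
Sum: -6x^4 - 40x^3 + 86x^2 + 8x - 12


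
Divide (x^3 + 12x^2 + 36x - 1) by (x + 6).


(x^3 + 12x^2 + 36x - 1) / (x + 6)
Step 1: x^2 * (x + 6) = x^3 + 6x^2; subtract.
Step 2: 6x * (x + 6) = 6x^2 + 36x; subtract.
Step 3: 0 * (x + 6) = 0; subtract.
Quotient: x^2 + 6x, Remainder: -1


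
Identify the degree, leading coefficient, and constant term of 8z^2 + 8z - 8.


Highest power of z is 2, with coefficient 8. Constant term is -8.
Degree = 2, leading coefficient = 8, constant term = -8


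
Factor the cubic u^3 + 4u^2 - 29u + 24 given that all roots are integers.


Try integer roots (divisors of 24). u=-8: p(-8)=0.
Divide out (u + 8): quotient is u^2 - 4u + 3.
Factor the quadratic: (u - 3)(u - 1)
Result: (u + 8)(u - 3)(u - 1)


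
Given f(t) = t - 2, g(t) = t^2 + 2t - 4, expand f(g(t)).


Substitute g(t) into f:
f(g(t)) = 1*(t^2 + 2t - 4) + (-2)
Expand and combine: t^2 + 2t - 6


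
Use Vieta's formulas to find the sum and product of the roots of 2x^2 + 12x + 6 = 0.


For ax^2+bx+c=0: sum = -b/a, product = c/a.
a=2, b=12, c=6
Sum = -(12)/2 = -6
Product = (6)/2 = 3


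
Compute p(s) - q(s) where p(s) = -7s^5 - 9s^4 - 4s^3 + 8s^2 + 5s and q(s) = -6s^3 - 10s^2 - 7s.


Distribute the minus sign:
  (-7s^5 - 9s^4 - 4s^3 + 8s^2 + 5s)
- (-6s^3 - 10s^2 - 7s)
Negate second polynomial: 6s^3 + 10s^2 + 7s
Add: -7s^5 - 9s^4 + 2s^3 + 18s^2 + 12s


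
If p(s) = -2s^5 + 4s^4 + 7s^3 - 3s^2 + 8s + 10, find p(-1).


Using direct substitution:
  -2 * (-1)^5 = 2
  4 * (-1)^4 = 4
  7 * (-1)^3 = -7
  -3 * (-1)^2 = -3
  8 * (-1)^1 = -8
  constant: 10
Sum = 2 + 4 - 7 - 3 - 8 + 10 = -2


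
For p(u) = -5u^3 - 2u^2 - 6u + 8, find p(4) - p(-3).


p(4) = -368
p(-3) = 143
p(4) - p(-3) = -368 - 143 = -511


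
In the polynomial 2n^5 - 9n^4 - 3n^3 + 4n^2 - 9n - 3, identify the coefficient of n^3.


Read off the coefficient of n^3: -3


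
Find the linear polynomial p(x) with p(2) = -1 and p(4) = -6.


p(x) = mx + b. Using p(2)=-1, p(4)=-6:
m = (-1 + 6)/(2 - 4) = 5/-2 = -5/2
b = -1 - m*(2) = -1 + 5 = 4
p(x) = -(5/2)x + 4


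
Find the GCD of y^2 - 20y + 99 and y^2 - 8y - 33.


Factor each:
  y^2 - 20y + 99 = (y - 11)(y - 9)
  y^2 - 8y - 33 = (y - 11)(y + 3)
Common monic factor: y - 11


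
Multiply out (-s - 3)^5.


Expand (-s - 3)^5 by repeated multiplication:
  (-s - 3)^2 = s^2 + 6s + 9
  (-s - 3)^3 = -s^3 - 9s^2 - 27s - 27
  (-s - 3)^4 = s^4 + 12s^3 + 54s^2 + 108s + 81
= -s^5 - 15s^4 - 90s^3 - 270s^2 - 405s - 243


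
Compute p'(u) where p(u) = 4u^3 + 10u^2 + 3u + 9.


Apply the power rule term by term:
  d/du(4u^3) = 12u^2
  d/du(10u^2) = 20u
  d/du(3u) = 3
  d/du(9) = 0
p'(u) = 12u^2 + 20u + 3


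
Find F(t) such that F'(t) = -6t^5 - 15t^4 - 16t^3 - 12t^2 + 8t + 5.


Reverse power rule on each term:
  ∫ -6t^5 dt = -t^6
  ∫ -15t^4 dt = -3t^5
  ∫ -16t^3 dt = -4t^4
  ∫ -12t^2 dt = -4t^3
  ∫ 8t dt = 4t^2
  ∫ 5 dt = 5t
F(t) = -t^6 - 3t^5 - 4t^4 - 4t^3 + 4t^2 + 5t + C


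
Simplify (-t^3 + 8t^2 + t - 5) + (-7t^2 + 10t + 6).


Align terms by degree and add:
  -t^3 + 8t^2 + t - 5
  -7t^2 + 10t + 6
= -t^3 + t^2 + 11t + 1


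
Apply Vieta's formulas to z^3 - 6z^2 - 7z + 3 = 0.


Monic cubic z^3+bz^2+cz+d=0: sum=-b, pairwise sum=c, product=-d.
b=-6, c=-7, d=3
r1+r2+r3 = 6
r1r2+r1r3+r2r3 = -7
r1r2r3 = -3


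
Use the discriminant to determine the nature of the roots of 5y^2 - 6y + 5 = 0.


D = b^2 - 4ac = (-6)^2 - 4(5)(5) = 36 - 100 = -64
Since D < 0: two complex conjugate roots (no real roots)


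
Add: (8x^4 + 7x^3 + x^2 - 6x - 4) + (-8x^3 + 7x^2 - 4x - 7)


Align terms by degree and add:
  8x^4 + 7x^3 + x^2 - 6x - 4
  -8x^3 + 7x^2 - 4x - 7
= 8x^4 - x^3 + 8x^2 - 10x - 11


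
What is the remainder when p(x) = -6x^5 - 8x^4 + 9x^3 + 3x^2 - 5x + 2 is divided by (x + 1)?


By the Remainder Theorem, the remainder equals p(-1):
  -6*(-1)^5 = 6
  -8*(-1)^4 = -8
  9*(-1)^3 = -9
  3*(-1)^2 = 3
  -5*(-1)^1 = 5
  constant: 2
Sum: 6 - 8 - 9 + 3 + 5 + 2 = -1


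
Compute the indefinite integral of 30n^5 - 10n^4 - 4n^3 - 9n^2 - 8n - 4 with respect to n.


Reverse power rule on each term:
  ∫ 30n^5 dn = 5n^6
  ∫ -10n^4 dn = -2n^5
  ∫ -4n^3 dn = -n^4
  ∫ -9n^2 dn = -3n^3
  ∫ -8n dn = -4n^2
  ∫ -4 dn = -4n
F(n) = 5n^6 - 2n^5 - n^4 - 3n^3 - 4n^2 - 4n + C


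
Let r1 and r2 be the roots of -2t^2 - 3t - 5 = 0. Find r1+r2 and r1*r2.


For at^2+bt+c=0: sum = -b/a, product = c/a.
a=-2, b=-3, c=-5
Sum = -(-3)/-2 = -3/2
Product = (-5)/-2 = 5/2


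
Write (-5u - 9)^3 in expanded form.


Expand (-5u - 9)^3 by repeated multiplication:
  (-5u - 9)^2 = 25u^2 + 90u + 81
= -125u^3 - 675u^2 - 1215u - 729


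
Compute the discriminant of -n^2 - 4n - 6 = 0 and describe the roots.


D = b^2 - 4ac = (-4)^2 - 4(-1)(-6) = 16 - 24 = -8
Since D < 0: two complex conjugate roots (no real roots)


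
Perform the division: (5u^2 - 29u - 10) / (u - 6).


(5u^2 - 29u - 10) / (u - 6)
Step 1: 5u * (u - 6) = 5u^2 - 30u; subtract.
Step 2: 1 * (u - 6) = u - 6; subtract.
Quotient: 5u + 1, Remainder: -4


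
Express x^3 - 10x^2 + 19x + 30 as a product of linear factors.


Try integer roots (divisors of 30). x=-1: p(-1)=0.
Divide out (x + 1): quotient is x^2 - 11x + 30.
Factor the quadratic: (x - 5)(x - 6)
Result: (x + 1)(x - 5)(x - 6)


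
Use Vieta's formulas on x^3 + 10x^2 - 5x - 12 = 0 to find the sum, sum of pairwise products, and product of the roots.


Monic cubic x^3+bx^2+cx+d=0: sum=-b, pairwise sum=c, product=-d.
b=10, c=-5, d=-12
r1+r2+r3 = -10
r1r2+r1r3+r2r3 = -5
r1r2r3 = 12


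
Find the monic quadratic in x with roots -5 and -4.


p(x) = (x + 5)(x + 4)
Expand: x^2 + 9x + 20


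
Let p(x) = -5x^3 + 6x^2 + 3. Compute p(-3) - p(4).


p(-3) = 192
p(4) = -221
p(-3) - p(4) = 192 + 221 = 413


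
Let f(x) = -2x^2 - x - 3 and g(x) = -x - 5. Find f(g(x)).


Substitute g(x) into f:
f(g(x)) = -2*(-x - 5)^2 + (-1)*(-x - 5) + (-3)
(-x - 5)^2 = x^2 + 10x + 25
Expand and combine: -2x^2 - 19x - 48


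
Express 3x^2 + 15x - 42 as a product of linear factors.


Roots satisfy r1 + r2 = -b/a = -5 and r1*r2 = c/a = -14.
So r1 = 2, r2 = -7.
3x^2 + 15x - 42 = 3(x - r1)(x - r2) = 3(x - 2)(x + 7)


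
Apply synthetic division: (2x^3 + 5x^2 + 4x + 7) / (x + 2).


Synthetic division with c = -2. Coefficients: 2, 5, 4, 7
Bring down 2.
  2 * -2 = -4; -4 + 5 = 1
  1 * -2 = -2; -2 + 4 = 2
  2 * -2 = -4; -4 + 7 = 3
Quotient: 2x^2 + x + 2, Remainder: 3


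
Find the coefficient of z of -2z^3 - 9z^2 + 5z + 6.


Read off the coefficient of z: 5


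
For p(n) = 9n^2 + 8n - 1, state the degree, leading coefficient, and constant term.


Highest power of n is 2, with coefficient 9. Constant term is -1.
Degree = 2, leading coefficient = 9, constant term = -1


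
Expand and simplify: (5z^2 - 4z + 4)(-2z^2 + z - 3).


Distribute each term of the first polynomial:
  (5z^2)(-2z^2 + z - 3) = -10z^4 + 5z^3 - 15z^2
  (-4z)(-2z^2 + z - 3) = 8z^3 - 4z^2 + 12z
  (4)(-2z^2 + z - 3) = -8z^2 + 4z - 12
Sum: -10z^4 + 13z^3 - 27z^2 + 16z - 12


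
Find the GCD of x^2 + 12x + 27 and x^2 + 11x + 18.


Factor each:
  x^2 + 12x + 27 = (x + 9)(x + 3)
  x^2 + 11x + 18 = (x + 9)(x + 2)
Common monic factor: x + 9


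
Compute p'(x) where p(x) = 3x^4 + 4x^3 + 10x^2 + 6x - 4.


Apply the power rule term by term:
  d/dx(3x^4) = 12x^3
  d/dx(4x^3) = 12x^2
  d/dx(10x^2) = 20x
  d/dx(6x) = 6
  d/dx(-4) = 0
p'(x) = 12x^3 + 12x^2 + 20x + 6


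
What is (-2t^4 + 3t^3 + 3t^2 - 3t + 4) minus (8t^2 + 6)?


Distribute the minus sign:
  (-2t^4 + 3t^3 + 3t^2 - 3t + 4)
- (8t^2 + 6)
Negate second polynomial: -8t^2 - 6
Add: -2t^4 + 3t^3 - 5t^2 - 3t - 2


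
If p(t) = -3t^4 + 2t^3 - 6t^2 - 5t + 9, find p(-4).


Using direct substitution:
  -3 * (-4)^4 = -768
  2 * (-4)^3 = -128
  -6 * (-4)^2 = -96
  -5 * (-4)^1 = 20
  constant: 9
Sum = -768 - 128 - 96 + 20 + 9 = -963


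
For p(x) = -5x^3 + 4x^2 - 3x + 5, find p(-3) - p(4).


p(-3) = 185
p(4) = -263
p(-3) - p(4) = 185 + 263 = 448


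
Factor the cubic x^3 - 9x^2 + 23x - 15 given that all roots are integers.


Try integer roots (divisors of -15). x=1: p(1)=0.
Divide out (x - 1): quotient is x^2 - 8x + 15.
Factor the quadratic: (x - 5)(x - 3)
Result: (x - 1)(x - 5)(x - 3)


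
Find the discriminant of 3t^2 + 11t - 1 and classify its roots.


D = b^2 - 4ac = (11)^2 - 4(3)(-1) = 121 + 12 = 133
Since D > 0: two distinct irrational roots


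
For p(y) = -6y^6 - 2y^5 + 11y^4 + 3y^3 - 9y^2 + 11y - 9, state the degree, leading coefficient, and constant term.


Highest power of y is 6, with coefficient -6. Constant term is -9.
Degree = 6, leading coefficient = -6, constant term = -9


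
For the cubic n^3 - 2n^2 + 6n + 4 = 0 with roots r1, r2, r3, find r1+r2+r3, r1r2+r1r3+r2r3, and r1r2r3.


Monic cubic n^3+bn^2+cn+d=0: sum=-b, pairwise sum=c, product=-d.
b=-2, c=6, d=4
r1+r2+r3 = 2
r1r2+r1r3+r2r3 = 6
r1r2r3 = -4


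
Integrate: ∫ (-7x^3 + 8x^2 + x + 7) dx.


Reverse power rule on each term:
  ∫ -7x^3 dx = -(7/4)x^4
  ∫ 8x^2 dx = (8/3)x^3
  ∫ x dx = (1/2)x^2
  ∫ 7 dx = 7x
F(x) = -(7/4)x^4 + (8/3)x^3 + (1/2)x^2 + 7x + C


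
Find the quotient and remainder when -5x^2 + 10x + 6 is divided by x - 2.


(-5x^2 + 10x + 6) / (x - 2)
Step 1: -5x * (x - 2) = -5x^2 + 10x; subtract.
Step 2: 0 * (x - 2) = 0; subtract.
Quotient: -5x, Remainder: 6


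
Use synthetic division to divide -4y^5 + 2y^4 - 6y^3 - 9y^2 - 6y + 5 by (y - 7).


Synthetic division with c = 7. Coefficients: -4, 2, -6, -9, -6, 5
Bring down -4.
  -4 * 7 = -28; -28 + 2 = -26
  -26 * 7 = -182; -182 - 6 = -188
  -188 * 7 = -1316; -1316 - 9 = -1325
  -1325 * 7 = -9275; -9275 - 6 = -9281
  -9281 * 7 = -64967; -64967 + 5 = -64962
Quotient: -4y^4 - 26y^3 - 188y^2 - 1325y - 9281, Remainder: -64962


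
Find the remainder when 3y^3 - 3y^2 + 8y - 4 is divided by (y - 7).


By the Remainder Theorem, the remainder equals p(7):
  3*(7)^3 = 1029
  -3*(7)^2 = -147
  8*(7)^1 = 56
  constant: -4
Sum: 1029 - 147 + 56 - 4 = 934


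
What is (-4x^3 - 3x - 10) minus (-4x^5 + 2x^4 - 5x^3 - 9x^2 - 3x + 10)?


Distribute the minus sign:
  (-4x^3 - 3x - 10)
- (-4x^5 + 2x^4 - 5x^3 - 9x^2 - 3x + 10)
Negate second polynomial: 4x^5 - 2x^4 + 5x^3 + 9x^2 + 3x - 10
Add: 4x^5 - 2x^4 + x^3 + 9x^2 - 20


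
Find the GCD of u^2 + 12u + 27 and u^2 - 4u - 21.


Factor each:
  u^2 + 12u + 27 = (u + 3)(u + 9)
  u^2 - 4u - 21 = (u + 3)(u - 7)
Common monic factor: u + 3


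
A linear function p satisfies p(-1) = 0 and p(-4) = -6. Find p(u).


p(u) = mu + b. Using p(-1)=0, p(-4)=-6:
m = (0 + 6)/(-1 + 4) = 6/3 = 2
b = 0 - m*(-1) = 0 + 2 = 2
p(u) = 2u + 2


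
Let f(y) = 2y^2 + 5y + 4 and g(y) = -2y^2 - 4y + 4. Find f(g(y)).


Substitute g(y) into f:
f(g(y)) = 2*(-2y^2 - 4y + 4)^2 + 5*(-2y^2 - 4y + 4) + 4
(-2y^2 - 4y + 4)^2 = 4y^4 + 16y^3 - 32y + 16
Expand and combine: 8y^4 + 32y^3 - 10y^2 - 84y + 56


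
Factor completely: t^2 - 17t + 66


Roots satisfy r1 + r2 = -b/a = 17 and r1*r2 = c/a = 66.
So r1 = 11, r2 = 6.
t^2 - 17t + 66 = (t - r1)(t - r2) = (t - 11)(t - 6)


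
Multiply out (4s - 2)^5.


Expand (4s - 2)^5 by repeated multiplication:
  (4s - 2)^2 = 16s^2 - 16s + 4
  (4s - 2)^3 = 64s^3 - 96s^2 + 48s - 8
  (4s - 2)^4 = 256s^4 - 512s^3 + 384s^2 - 128s + 16
= 1024s^5 - 2560s^4 + 2560s^3 - 1280s^2 + 320s - 32


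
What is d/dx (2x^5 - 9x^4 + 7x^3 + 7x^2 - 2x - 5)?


Apply the power rule term by term:
  d/dx(2x^5) = 10x^4
  d/dx(-9x^4) = -36x^3
  d/dx(7x^3) = 21x^2
  d/dx(7x^2) = 14x
  d/dx(-2x) = -2
  d/dx(-5) = 0
p'(x) = 10x^4 - 36x^3 + 21x^2 + 14x - 2


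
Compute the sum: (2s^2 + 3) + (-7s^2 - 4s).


Align terms by degree and add:
  2s^2 + 3
  -7s^2 - 4s
= -5s^2 - 4s + 3


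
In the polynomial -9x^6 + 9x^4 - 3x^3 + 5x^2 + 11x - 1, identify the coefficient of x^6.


Read off the coefficient of x^6: -9


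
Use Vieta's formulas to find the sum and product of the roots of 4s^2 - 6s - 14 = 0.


For as^2+bs+c=0: sum = -b/a, product = c/a.
a=4, b=-6, c=-14
Sum = -(-6)/4 = 3/2
Product = (-14)/4 = -7/2


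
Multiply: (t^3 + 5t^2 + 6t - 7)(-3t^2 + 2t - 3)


Distribute each term of the first polynomial:
  (t^3)(-3t^2 + 2t - 3) = -3t^5 + 2t^4 - 3t^3
  (5t^2)(-3t^2 + 2t - 3) = -15t^4 + 10t^3 - 15t^2
  (6t)(-3t^2 + 2t - 3) = -18t^3 + 12t^2 - 18t
  (-7)(-3t^2 + 2t - 3) = 21t^2 - 14t + 21
Sum: -3t^5 - 13t^4 - 11t^3 + 18t^2 - 32t + 21


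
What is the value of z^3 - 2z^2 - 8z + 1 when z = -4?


Using direct substitution:
  1 * (-4)^3 = -64
  -2 * (-4)^2 = -32
  -8 * (-4)^1 = 32
  constant: 1
Sum = -64 - 32 + 32 + 1 = -63


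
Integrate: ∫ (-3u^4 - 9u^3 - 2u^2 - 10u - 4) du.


Reverse power rule on each term:
  ∫ -3u^4 du = -(3/5)u^5
  ∫ -9u^3 du = -(9/4)u^4
  ∫ -2u^2 du = -(2/3)u^3
  ∫ -10u du = -5u^2
  ∫ -4 du = -4u
F(u) = -(3/5)u^5 - (9/4)u^4 - (2/3)u^3 - 5u^2 - 4u + C


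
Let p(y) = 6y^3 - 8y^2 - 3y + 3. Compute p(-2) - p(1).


p(-2) = -71
p(1) = -2
p(-2) - p(1) = -71 + 2 = -69


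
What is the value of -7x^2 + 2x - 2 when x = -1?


Using direct substitution:
  -7 * (-1)^2 = -7
  2 * (-1)^1 = -2
  constant: -2
Sum = -7 - 2 - 2 = -11


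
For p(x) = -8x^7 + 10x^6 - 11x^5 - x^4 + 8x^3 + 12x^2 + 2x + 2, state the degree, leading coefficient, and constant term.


Highest power of x is 7, with coefficient -8. Constant term is 2.
Degree = 7, leading coefficient = -8, constant term = 2


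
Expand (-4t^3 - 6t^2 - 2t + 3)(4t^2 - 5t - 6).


Distribute each term of the first polynomial:
  (-4t^3)(4t^2 - 5t - 6) = -16t^5 + 20t^4 + 24t^3
  (-6t^2)(4t^2 - 5t - 6) = -24t^4 + 30t^3 + 36t^2
  (-2t)(4t^2 - 5t - 6) = -8t^3 + 10t^2 + 12t
  (3)(4t^2 - 5t - 6) = 12t^2 - 15t - 18
Sum: -16t^5 - 4t^4 + 46t^3 + 58t^2 - 3t - 18


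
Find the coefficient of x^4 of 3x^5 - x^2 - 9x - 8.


Read off the coefficient of x^4: 0


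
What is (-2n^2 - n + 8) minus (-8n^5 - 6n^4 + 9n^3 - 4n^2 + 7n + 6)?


Distribute the minus sign:
  (-2n^2 - n + 8)
- (-8n^5 - 6n^4 + 9n^3 - 4n^2 + 7n + 6)
Negate second polynomial: 8n^5 + 6n^4 - 9n^3 + 4n^2 - 7n - 6
Add: 8n^5 + 6n^4 - 9n^3 + 2n^2 - 8n + 2


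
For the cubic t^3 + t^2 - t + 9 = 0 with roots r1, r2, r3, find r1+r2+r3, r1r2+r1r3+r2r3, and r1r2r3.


Monic cubic t^3+bt^2+ct+d=0: sum=-b, pairwise sum=c, product=-d.
b=1, c=-1, d=9
r1+r2+r3 = -1
r1r2+r1r3+r2r3 = -1
r1r2r3 = -9


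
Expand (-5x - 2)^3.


Expand (-5x - 2)^3 by repeated multiplication:
  (-5x - 2)^2 = 25x^2 + 20x + 4
= -125x^3 - 150x^2 - 60x - 8


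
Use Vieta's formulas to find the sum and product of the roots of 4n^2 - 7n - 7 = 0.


For an^2+bn+c=0: sum = -b/a, product = c/a.
a=4, b=-7, c=-7
Sum = -(-7)/4 = 7/4
Product = (-7)/4 = -7/4


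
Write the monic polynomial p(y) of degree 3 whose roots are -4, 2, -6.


p(y) = (y + 4)(y - 2)(y + 6)
Expand: y^3 + 8y^2 + 4y - 48


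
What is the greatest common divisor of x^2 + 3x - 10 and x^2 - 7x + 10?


Factor each:
  x^2 + 3x - 10 = (x - 2)(x + 5)
  x^2 - 7x + 10 = (x - 2)(x - 5)
Common monic factor: x - 2


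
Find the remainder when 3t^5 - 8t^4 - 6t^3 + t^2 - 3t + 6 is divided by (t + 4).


By the Remainder Theorem, the remainder equals p(-4):
  3*(-4)^5 = -3072
  -8*(-4)^4 = -2048
  -6*(-4)^3 = 384
  1*(-4)^2 = 16
  -3*(-4)^1 = 12
  constant: 6
Sum: -3072 - 2048 + 384 + 16 + 12 + 6 = -4702


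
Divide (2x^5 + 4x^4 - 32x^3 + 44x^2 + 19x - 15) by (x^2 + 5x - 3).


(2x^5 + 4x^4 - 32x^3 + 44x^2 + 19x - 15) / (x^2 + 5x - 3)
Step 1: 2x^3 * (x^2 + 5x - 3) = 2x^5 + 10x^4 - 6x^3; subtract.
Step 2: -6x^2 * (x^2 + 5x - 3) = -6x^4 - 30x^3 + 18x^2; subtract.
Step 3: 4x * (x^2 + 5x - 3) = 4x^3 + 20x^2 - 12x; subtract.
Step 4: 6 * (x^2 + 5x - 3) = 6x^2 + 30x - 18; subtract.
Quotient: 2x^3 - 6x^2 + 4x + 6, Remainder: x + 3


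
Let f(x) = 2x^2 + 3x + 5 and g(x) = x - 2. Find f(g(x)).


Substitute g(x) into f:
f(g(x)) = 2*(x - 2)^2 + 3*(x - 2) + 5
(x - 2)^2 = x^2 - 4x + 4
Expand and combine: 2x^2 - 5x + 7


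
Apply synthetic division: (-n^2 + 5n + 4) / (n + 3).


Synthetic division with c = -3. Coefficients: -1, 5, 4
Bring down -1.
  -1 * -3 = 3; 3 + 5 = 8
  8 * -3 = -24; -24 + 4 = -20
Quotient: -n + 8, Remainder: -20


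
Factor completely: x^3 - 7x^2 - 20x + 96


Try integer roots (divisors of 96). x=-4: p(-4)=0.
Divide out (x + 4): quotient is x^2 - 11x + 24.
Factor the quadratic: (x - 8)(x - 3)
Result: (x + 4)(x - 8)(x - 3)


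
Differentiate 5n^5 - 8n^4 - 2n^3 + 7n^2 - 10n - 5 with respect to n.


Apply the power rule term by term:
  d/dn(5n^5) = 25n^4
  d/dn(-8n^4) = -32n^3
  d/dn(-2n^3) = -6n^2
  d/dn(7n^2) = 14n
  d/dn(-10n) = -10
  d/dn(-5) = 0
p'(n) = 25n^4 - 32n^3 - 6n^2 + 14n - 10


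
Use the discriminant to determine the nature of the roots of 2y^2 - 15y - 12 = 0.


D = b^2 - 4ac = (-15)^2 - 4(2)(-12) = 225 + 96 = 321
Since D > 0: two distinct irrational roots


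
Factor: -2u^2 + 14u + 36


Roots satisfy r1 + r2 = -b/a = 7 and r1*r2 = c/a = -18.
So r1 = -2, r2 = 9.
-2u^2 + 14u + 36 = -2(u - r1)(u - r2) = -2(u + 2)(u - 9)


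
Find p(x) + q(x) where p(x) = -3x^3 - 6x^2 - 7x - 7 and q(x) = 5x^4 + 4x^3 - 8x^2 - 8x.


Align terms by degree and add:
  -3x^3 - 6x^2 - 7x - 7
+ 5x^4 + 4x^3 - 8x^2 - 8x
= 5x^4 + x^3 - 14x^2 - 15x - 7


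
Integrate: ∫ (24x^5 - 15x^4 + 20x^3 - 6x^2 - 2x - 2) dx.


Reverse power rule on each term:
  ∫ 24x^5 dx = 4x^6
  ∫ -15x^4 dx = -3x^5
  ∫ 20x^3 dx = 5x^4
  ∫ -6x^2 dx = -2x^3
  ∫ -2x dx = -x^2
  ∫ -2 dx = -2x
F(x) = 4x^6 - 3x^5 + 5x^4 - 2x^3 - x^2 - 2x + C


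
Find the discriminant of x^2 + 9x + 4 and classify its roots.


D = b^2 - 4ac = (9)^2 - 4(1)(4) = 81 - 16 = 65
Since D > 0: two distinct irrational roots


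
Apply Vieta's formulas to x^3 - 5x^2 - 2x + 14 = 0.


Monic cubic x^3+bx^2+cx+d=0: sum=-b, pairwise sum=c, product=-d.
b=-5, c=-2, d=14
r1+r2+r3 = 5
r1r2+r1r3+r2r3 = -2
r1r2r3 = -14


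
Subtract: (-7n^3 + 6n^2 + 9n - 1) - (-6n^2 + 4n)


Distribute the minus sign:
  (-7n^3 + 6n^2 + 9n - 1)
- (-6n^2 + 4n)
Negate second polynomial: 6n^2 - 4n
Add: -7n^3 + 12n^2 + 5n - 1


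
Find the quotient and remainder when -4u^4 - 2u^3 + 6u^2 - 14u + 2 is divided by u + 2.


(-4u^4 - 2u^3 + 6u^2 - 14u + 2) / (u + 2)
Step 1: -4u^3 * (u + 2) = -4u^4 - 8u^3; subtract.
Step 2: 6u^2 * (u + 2) = 6u^3 + 12u^2; subtract.
Step 3: -6u * (u + 2) = -6u^2 - 12u; subtract.
Step 4: -2 * (u + 2) = -2u - 4; subtract.
Quotient: -4u^3 + 6u^2 - 6u - 2, Remainder: 6


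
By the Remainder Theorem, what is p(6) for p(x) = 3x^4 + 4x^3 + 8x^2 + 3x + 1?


By the Remainder Theorem, the remainder equals p(6):
  3*(6)^4 = 3888
  4*(6)^3 = 864
  8*(6)^2 = 288
  3*(6)^1 = 18
  constant: 1
Sum: 3888 + 864 + 288 + 18 + 1 = 5059


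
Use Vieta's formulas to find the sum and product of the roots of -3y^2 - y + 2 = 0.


For ay^2+by+c=0: sum = -b/a, product = c/a.
a=-3, b=-1, c=2
Sum = -(-1)/-3 = -1/3
Product = (2)/-3 = -2/3


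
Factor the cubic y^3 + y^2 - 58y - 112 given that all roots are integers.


Try integer roots (divisors of -112). y=-7: p(-7)=0.
Divide out (y + 7): quotient is y^2 - 6y - 16.
Factor the quadratic: (y + 2)(y - 8)
Result: (y + 7)(y + 2)(y - 8)


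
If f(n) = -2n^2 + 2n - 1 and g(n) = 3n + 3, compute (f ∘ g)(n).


Substitute g(n) into f:
f(g(n)) = -2*(3n + 3)^2 + 2*(3n + 3) + (-1)
(3n + 3)^2 = 9n^2 + 18n + 9
Expand and combine: -18n^2 - 30n - 13


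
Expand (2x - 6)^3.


Expand (2x - 6)^3 by repeated multiplication:
  (2x - 6)^2 = 4x^2 - 24x + 36
= 8x^3 - 72x^2 + 216x - 216


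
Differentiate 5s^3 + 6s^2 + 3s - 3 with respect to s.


Apply the power rule term by term:
  d/ds(5s^3) = 15s^2
  d/ds(6s^2) = 12s
  d/ds(3s) = 3
  d/ds(-3) = 0
p'(s) = 15s^2 + 12s + 3


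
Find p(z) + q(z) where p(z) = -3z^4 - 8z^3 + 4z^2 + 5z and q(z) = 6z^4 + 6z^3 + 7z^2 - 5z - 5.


Align terms by degree and add:
  -3z^4 - 8z^3 + 4z^2 + 5z
+ 6z^4 + 6z^3 + 7z^2 - 5z - 5
= 3z^4 - 2z^3 + 11z^2 - 5


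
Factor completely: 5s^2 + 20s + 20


Roots satisfy r1 + r2 = -b/a = -4 and r1*r2 = c/a = 4.
So r1 = -2, r2 = -2.
5s^2 + 20s + 20 = 5(s - r1)(s - r2) = 5(s + 2)(s + 2)


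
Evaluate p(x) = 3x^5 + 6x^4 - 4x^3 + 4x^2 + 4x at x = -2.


Using direct substitution:
  3 * (-2)^5 = -96
  6 * (-2)^4 = 96
  -4 * (-2)^3 = 32
  4 * (-2)^2 = 16
  4 * (-2)^1 = -8
  constant: 0
Sum = -96 + 96 + 32 + 16 - 8 + 0 = 40


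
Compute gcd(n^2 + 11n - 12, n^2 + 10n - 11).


Factor each:
  n^2 + 11n - 12 = (n - 1)(n + 12)
  n^2 + 10n - 11 = (n - 1)(n + 11)
Common monic factor: n - 1


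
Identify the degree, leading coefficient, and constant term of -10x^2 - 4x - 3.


Highest power of x is 2, with coefficient -10. Constant term is -3.
Degree = 2, leading coefficient = -10, constant term = -3


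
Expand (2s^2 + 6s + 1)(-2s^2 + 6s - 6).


Distribute each term of the first polynomial:
  (2s^2)(-2s^2 + 6s - 6) = -4s^4 + 12s^3 - 12s^2
  (6s)(-2s^2 + 6s - 6) = -12s^3 + 36s^2 - 36s
  (1)(-2s^2 + 6s - 6) = -2s^2 + 6s - 6
Sum: -4s^4 + 22s^2 - 30s - 6


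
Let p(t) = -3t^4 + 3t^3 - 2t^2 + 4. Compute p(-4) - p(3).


p(-4) = -988
p(3) = -176
p(-4) - p(3) = -988 + 176 = -812


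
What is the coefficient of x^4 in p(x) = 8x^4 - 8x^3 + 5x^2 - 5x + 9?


Read off the coefficient of x^4: 8


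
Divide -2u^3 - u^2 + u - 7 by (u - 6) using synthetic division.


Synthetic division with c = 6. Coefficients: -2, -1, 1, -7
Bring down -2.
  -2 * 6 = -12; -12 - 1 = -13
  -13 * 6 = -78; -78 + 1 = -77
  -77 * 6 = -462; -462 - 7 = -469
Quotient: -2u^2 - 13u - 77, Remainder: -469


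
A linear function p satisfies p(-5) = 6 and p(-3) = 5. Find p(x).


p(x) = mx + b. Using p(-5)=6, p(-3)=5:
m = (6 - 5)/(-5 + 3) = 1/-2 = -1/2
b = 6 - m*(-5) = 6 - 5/2 = 7/2
p(x) = -(1/2)x + (7/2)


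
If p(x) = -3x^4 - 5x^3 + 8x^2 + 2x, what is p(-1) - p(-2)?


p(-1) = 8
p(-2) = 20
p(-1) - p(-2) = 8 - 20 = -12


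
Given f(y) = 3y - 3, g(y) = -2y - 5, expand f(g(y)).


Substitute g(y) into f:
f(g(y)) = 3*(-2y - 5) + (-3)
Expand and combine: -6y - 18


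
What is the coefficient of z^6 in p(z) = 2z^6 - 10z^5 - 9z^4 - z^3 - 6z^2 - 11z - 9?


Read off the coefficient of z^6: 2


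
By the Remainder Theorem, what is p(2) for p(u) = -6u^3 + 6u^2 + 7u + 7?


By the Remainder Theorem, the remainder equals p(2):
  -6*(2)^3 = -48
  6*(2)^2 = 24
  7*(2)^1 = 14
  constant: 7
Sum: -48 + 24 + 14 + 7 = -3


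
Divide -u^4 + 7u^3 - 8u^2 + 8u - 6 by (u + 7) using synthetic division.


Synthetic division with c = -7. Coefficients: -1, 7, -8, 8, -6
Bring down -1.
  -1 * -7 = 7; 7 + 7 = 14
  14 * -7 = -98; -98 - 8 = -106
  -106 * -7 = 742; 742 + 8 = 750
  750 * -7 = -5250; -5250 - 6 = -5256
Quotient: -u^3 + 14u^2 - 106u + 750, Remainder: -5256


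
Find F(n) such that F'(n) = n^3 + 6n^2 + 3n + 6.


Reverse power rule on each term:
  ∫ n^3 dn = (1/4)n^4
  ∫ 6n^2 dn = 2n^3
  ∫ 3n dn = (3/2)n^2
  ∫ 6 dn = 6n
F(n) = (1/4)n^4 + 2n^3 + (3/2)n^2 + 6n + C


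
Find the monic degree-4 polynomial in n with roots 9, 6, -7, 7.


p(n) = (n - 9)(n - 6)(n + 7)(n - 7)
Expand: n^4 - 15n^3 + 5n^2 + 735n - 2646


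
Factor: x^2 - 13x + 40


Roots satisfy r1 + r2 = -b/a = 13 and r1*r2 = c/a = 40.
So r1 = 8, r2 = 5.
x^2 - 13x + 40 = (x - r1)(x - r2) = (x - 8)(x - 5)


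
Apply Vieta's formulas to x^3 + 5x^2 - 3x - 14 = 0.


Monic cubic x^3+bx^2+cx+d=0: sum=-b, pairwise sum=c, product=-d.
b=5, c=-3, d=-14
r1+r2+r3 = -5
r1r2+r1r3+r2r3 = -3
r1r2r3 = 14


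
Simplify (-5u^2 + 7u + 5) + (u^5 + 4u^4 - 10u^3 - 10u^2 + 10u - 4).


Align terms by degree and add:
  -5u^2 + 7u + 5
+ u^5 + 4u^4 - 10u^3 - 10u^2 + 10u - 4
= u^5 + 4u^4 - 10u^3 - 15u^2 + 17u + 1


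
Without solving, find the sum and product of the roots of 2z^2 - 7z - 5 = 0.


For az^2+bz+c=0: sum = -b/a, product = c/a.
a=2, b=-7, c=-5
Sum = -(-7)/2 = 7/2
Product = (-5)/2 = -5/2


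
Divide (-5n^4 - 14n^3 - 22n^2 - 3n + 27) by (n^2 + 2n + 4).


(-5n^4 - 14n^3 - 22n^2 - 3n + 27) / (n^2 + 2n + 4)
Step 1: -5n^2 * (n^2 + 2n + 4) = -5n^4 - 10n^3 - 20n^2; subtract.
Step 2: -4n * (n^2 + 2n + 4) = -4n^3 - 8n^2 - 16n; subtract.
Step 3: 6 * (n^2 + 2n + 4) = 6n^2 + 12n + 24; subtract.
Quotient: -5n^2 - 4n + 6, Remainder: n + 3


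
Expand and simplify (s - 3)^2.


Expand (s - 3)^2 by repeated multiplication:
= s^2 - 6s + 9


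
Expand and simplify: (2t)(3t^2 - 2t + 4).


Distribute each term of the first polynomial:
  (2t)(3t^2 - 2t + 4) = 6t^3 - 4t^2 + 8t
Sum: 6t^3 - 4t^2 + 8t
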